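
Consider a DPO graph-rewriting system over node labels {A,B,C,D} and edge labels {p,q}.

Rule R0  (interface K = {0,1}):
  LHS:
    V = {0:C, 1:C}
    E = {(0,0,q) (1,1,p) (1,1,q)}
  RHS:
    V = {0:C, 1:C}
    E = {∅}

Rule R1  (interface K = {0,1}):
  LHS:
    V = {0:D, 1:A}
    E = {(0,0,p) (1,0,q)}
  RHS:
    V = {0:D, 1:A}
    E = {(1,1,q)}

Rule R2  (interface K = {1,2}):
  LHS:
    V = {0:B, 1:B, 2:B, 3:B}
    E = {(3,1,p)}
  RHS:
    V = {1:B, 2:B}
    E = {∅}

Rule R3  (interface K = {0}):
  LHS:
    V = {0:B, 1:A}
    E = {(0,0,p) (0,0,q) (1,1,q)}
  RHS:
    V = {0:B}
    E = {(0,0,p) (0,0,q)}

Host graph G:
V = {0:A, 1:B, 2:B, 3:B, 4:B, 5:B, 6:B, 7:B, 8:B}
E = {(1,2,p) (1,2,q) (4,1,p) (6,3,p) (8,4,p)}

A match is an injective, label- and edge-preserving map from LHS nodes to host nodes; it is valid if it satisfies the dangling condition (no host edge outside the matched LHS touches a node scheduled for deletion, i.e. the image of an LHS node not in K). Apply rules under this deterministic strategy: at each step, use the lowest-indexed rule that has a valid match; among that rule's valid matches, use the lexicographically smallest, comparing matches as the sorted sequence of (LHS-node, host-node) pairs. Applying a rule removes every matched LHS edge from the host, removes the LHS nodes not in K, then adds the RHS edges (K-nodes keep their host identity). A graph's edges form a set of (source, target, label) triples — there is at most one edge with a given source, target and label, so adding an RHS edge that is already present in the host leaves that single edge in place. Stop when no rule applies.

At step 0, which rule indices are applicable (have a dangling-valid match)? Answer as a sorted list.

R0: no valid match — LHS pattern not found
R1: no valid match — LHS pattern not found
R2: 20 valid matches — {0↦5, 1↦3, 2↦1, 3↦6}, {0↦5, 1↦3, 2↦2, 3↦6}, {0↦5, 1↦3, 2↦4, 3↦6} (+17 more)
R3: no valid match — LHS pattern not found

Answer: [R2]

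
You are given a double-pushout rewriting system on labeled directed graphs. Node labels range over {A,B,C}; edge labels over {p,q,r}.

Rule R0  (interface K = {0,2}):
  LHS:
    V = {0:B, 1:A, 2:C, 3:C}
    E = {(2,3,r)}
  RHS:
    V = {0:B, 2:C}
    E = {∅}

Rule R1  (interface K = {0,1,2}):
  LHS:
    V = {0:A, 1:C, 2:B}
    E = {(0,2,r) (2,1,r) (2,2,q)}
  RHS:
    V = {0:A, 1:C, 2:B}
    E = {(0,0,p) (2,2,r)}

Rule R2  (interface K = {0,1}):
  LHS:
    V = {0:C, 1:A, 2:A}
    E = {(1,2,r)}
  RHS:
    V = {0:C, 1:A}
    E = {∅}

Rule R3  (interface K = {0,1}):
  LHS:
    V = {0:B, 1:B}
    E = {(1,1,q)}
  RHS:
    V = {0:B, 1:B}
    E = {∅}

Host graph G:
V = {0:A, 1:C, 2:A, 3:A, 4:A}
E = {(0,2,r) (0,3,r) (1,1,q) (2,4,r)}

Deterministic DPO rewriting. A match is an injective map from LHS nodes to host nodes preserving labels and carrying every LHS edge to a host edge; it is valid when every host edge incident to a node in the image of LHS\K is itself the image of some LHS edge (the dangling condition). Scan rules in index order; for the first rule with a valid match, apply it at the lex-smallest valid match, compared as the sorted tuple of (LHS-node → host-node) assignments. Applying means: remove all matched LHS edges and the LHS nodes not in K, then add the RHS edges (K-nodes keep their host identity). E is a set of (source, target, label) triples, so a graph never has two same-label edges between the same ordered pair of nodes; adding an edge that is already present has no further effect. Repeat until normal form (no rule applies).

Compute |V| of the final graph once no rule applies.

start.  V:5 E:4  edges: 0-r->2 0-r->3 1-q->1 2-r->4
1. fire R2 via {0↦1, 1↦0, 2↦3}  →  V:4 E:3  edges: 0-r->2 1-q->1 2-r->4
2. fire R2 via {0↦1, 1↦2, 2↦4}  →  V:3 E:2  edges: 0-r->2 1-q->1
3. fire R2 via {0↦1, 1↦0, 2↦2}  →  V:2 E:1  edges: 1-q->1
final graph: no rule applies after step 3
NF nodes: {0:A, 1:C}

Answer: 2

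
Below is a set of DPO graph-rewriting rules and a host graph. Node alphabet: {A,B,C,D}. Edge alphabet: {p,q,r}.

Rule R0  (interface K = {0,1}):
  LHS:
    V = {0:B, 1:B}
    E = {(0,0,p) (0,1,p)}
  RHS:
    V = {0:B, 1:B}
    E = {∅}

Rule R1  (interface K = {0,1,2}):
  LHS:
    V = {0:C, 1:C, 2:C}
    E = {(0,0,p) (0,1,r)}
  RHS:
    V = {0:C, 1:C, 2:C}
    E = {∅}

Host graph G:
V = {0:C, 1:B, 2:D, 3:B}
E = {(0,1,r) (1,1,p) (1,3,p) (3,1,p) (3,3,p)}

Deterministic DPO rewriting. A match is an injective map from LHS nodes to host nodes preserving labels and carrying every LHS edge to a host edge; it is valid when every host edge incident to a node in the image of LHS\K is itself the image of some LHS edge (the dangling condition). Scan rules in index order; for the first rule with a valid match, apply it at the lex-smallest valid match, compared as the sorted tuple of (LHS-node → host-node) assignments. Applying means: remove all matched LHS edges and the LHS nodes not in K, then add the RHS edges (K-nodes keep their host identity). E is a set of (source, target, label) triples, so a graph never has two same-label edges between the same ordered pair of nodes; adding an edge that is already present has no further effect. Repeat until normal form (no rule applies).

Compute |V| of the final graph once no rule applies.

Answer: 4

Derivation:
initial: |V|=4 |E|=5  E = 0-r->1 1-p->1 1-p->3 3-p->1 3-p->3
step 1: apply R0 at {0↦1, 1↦3}  → |V|=4 |E|=3  E = 0-r->1 3-p->1 3-p->3
step 2: apply R0 at {0↦3, 1↦1}  → |V|=4 |E|=1  E = 0-r->1
final graph: no rule applies after step 2
NF nodes: {0:C, 1:B, 2:D, 3:B}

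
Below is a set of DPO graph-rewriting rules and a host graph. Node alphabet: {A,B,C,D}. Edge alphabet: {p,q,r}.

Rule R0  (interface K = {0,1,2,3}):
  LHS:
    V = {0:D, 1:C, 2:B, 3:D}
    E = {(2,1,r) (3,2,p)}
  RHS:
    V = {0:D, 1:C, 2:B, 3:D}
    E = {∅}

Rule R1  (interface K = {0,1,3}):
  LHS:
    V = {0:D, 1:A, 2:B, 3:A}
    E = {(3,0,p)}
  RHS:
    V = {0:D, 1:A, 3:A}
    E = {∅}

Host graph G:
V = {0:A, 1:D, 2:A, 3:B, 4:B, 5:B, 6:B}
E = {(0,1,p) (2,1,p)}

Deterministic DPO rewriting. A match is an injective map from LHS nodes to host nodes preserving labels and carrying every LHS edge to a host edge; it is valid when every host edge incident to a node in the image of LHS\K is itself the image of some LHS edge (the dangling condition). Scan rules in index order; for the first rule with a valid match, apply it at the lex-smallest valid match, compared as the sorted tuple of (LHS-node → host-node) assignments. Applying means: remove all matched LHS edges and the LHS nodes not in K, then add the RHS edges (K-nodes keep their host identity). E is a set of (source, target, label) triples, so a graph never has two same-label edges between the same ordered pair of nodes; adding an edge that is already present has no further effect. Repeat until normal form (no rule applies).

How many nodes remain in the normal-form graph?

Answer: 5

Steps:
initial: |V|=7 |E|=2  E = 0-p->1 2-p->1
step 1: apply R1 at {0↦1, 1↦0, 2↦3, 3↦2}  → |V|=6 |E|=1  E = 0-p->1
step 2: apply R1 at {0↦1, 1↦2, 2↦4, 3↦0}  → |V|=5 |E|=0  E = ∅
final graph: no rule applies after step 2
NF nodes: {0:A, 1:D, 2:A, 5:B, 6:B}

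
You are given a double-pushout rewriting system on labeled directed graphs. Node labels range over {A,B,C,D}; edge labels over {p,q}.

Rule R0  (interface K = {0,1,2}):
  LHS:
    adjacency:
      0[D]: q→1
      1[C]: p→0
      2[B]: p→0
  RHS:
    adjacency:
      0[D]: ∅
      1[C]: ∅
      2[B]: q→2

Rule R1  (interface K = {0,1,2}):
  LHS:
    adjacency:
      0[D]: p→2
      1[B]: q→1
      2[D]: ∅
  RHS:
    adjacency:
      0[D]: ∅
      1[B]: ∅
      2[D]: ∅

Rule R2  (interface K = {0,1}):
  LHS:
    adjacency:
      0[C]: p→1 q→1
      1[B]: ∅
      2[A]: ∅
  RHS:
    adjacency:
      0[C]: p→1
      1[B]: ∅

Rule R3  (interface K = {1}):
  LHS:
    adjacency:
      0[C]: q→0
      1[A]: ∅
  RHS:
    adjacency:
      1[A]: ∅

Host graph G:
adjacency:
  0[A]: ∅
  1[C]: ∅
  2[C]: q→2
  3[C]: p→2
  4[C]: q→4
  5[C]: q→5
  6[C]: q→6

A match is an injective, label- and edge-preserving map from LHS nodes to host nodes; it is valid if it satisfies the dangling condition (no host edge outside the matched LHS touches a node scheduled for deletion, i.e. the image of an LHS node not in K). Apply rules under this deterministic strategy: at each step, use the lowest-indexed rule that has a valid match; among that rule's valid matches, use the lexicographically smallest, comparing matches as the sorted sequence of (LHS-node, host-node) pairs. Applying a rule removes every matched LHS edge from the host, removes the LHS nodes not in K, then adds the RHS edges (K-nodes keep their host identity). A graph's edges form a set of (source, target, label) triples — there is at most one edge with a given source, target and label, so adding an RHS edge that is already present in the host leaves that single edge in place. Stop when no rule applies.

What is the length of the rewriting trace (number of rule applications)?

start.  V:7 E:5  edges: 2-q->2 3-p->2 4-q->4 5-q->5 6-q->6
1. fire R3 via {0↦4, 1↦0}  →  V:6 E:4  edges: 2-q->2 3-p->2 5-q->5 6-q->6
2. fire R3 via {0↦5, 1↦0}  →  V:5 E:3  edges: 2-q->2 3-p->2 6-q->6
3. fire R3 via {0↦6, 1↦0}  →  V:4 E:2  edges: 2-q->2 3-p->2
halt: no rule applies after step 3

Answer: 3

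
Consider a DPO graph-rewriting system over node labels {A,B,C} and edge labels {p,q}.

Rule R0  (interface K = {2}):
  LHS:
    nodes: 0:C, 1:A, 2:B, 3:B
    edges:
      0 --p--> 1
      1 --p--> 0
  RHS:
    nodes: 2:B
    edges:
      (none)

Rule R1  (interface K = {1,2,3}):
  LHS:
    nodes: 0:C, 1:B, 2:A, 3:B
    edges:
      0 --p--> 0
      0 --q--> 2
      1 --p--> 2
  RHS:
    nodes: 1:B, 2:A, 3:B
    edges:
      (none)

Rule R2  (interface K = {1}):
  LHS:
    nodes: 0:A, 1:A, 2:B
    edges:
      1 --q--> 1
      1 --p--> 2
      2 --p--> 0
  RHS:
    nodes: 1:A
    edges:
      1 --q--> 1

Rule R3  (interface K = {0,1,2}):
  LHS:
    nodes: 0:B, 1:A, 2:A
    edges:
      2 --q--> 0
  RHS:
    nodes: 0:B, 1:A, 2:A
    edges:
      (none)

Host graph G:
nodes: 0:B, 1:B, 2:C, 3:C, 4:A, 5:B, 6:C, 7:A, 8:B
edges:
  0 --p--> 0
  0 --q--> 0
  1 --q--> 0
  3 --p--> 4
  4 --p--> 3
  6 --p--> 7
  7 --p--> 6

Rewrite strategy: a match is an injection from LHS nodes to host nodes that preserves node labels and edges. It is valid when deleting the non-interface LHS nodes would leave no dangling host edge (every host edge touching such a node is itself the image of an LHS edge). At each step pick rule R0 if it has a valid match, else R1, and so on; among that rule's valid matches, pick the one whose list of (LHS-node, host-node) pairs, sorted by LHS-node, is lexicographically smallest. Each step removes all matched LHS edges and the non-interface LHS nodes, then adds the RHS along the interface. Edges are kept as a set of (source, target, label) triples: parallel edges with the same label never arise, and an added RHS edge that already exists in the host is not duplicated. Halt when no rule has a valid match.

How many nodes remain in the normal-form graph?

initial: |V|=9 |E|=7  E = 0-p->0 0-q->0 1-q->0 3-p->4 4-p->3 6-p->7 7-p->6
step 1: apply R0 at {0↦3, 1↦4, 2↦0, 3↦5}  → |V|=6 |E|=5  E = 0-p->0 0-q->0 1-q->0 6-p->7 7-p->6
step 2: apply R0 at {0↦6, 1↦7, 2↦0, 3↦8}  → |V|=3 |E|=3  E = 0-p->0 0-q->0 1-q->0
normal form: no rule applies after step 2
NF nodes: {0:B, 1:B, 2:C}

Answer: 3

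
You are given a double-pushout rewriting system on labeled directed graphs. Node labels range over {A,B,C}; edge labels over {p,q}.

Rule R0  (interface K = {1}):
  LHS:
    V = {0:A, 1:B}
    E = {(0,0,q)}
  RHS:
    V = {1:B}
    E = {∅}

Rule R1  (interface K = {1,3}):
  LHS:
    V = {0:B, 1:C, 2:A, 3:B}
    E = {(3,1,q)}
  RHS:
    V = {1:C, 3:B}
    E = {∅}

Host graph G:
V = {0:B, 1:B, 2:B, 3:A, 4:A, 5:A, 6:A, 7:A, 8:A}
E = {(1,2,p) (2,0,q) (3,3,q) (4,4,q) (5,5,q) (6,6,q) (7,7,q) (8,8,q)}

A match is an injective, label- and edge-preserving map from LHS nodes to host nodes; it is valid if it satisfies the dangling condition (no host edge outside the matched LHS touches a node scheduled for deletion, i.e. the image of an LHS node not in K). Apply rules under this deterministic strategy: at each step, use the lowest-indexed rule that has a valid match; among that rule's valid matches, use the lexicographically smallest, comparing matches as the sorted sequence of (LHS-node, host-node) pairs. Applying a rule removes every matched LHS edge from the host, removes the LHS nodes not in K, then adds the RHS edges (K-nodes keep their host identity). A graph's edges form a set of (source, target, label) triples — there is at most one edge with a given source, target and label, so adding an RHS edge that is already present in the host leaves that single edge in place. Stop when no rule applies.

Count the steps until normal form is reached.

start.  V:9 E:8  edges: 1-p->2 2-q->0 3-q->3 4-q->4 5-q->5 6-q->6 7-q->7 8-q->8
1. fire R0 via {0↦3, 1↦0}  →  V:8 E:7  edges: 1-p->2 2-q->0 4-q->4 5-q->5 6-q->6 7-q->7 8-q->8
2. fire R0 via {0↦4, 1↦0}  →  V:7 E:6  edges: 1-p->2 2-q->0 5-q->5 6-q->6 7-q->7 8-q->8
3. fire R0 via {0↦5, 1↦0}  →  V:6 E:5  edges: 1-p->2 2-q->0 6-q->6 7-q->7 8-q->8
4. fire R0 via {0↦6, 1↦0}  →  V:5 E:4  edges: 1-p->2 2-q->0 7-q->7 8-q->8
5. fire R0 via {0↦7, 1↦0}  →  V:4 E:3  edges: 1-p->2 2-q->0 8-q->8
6. fire R0 via {0↦8, 1↦0}  →  V:3 E:2  edges: 1-p->2 2-q->0
normal form: no rule applies after step 6

Answer: 6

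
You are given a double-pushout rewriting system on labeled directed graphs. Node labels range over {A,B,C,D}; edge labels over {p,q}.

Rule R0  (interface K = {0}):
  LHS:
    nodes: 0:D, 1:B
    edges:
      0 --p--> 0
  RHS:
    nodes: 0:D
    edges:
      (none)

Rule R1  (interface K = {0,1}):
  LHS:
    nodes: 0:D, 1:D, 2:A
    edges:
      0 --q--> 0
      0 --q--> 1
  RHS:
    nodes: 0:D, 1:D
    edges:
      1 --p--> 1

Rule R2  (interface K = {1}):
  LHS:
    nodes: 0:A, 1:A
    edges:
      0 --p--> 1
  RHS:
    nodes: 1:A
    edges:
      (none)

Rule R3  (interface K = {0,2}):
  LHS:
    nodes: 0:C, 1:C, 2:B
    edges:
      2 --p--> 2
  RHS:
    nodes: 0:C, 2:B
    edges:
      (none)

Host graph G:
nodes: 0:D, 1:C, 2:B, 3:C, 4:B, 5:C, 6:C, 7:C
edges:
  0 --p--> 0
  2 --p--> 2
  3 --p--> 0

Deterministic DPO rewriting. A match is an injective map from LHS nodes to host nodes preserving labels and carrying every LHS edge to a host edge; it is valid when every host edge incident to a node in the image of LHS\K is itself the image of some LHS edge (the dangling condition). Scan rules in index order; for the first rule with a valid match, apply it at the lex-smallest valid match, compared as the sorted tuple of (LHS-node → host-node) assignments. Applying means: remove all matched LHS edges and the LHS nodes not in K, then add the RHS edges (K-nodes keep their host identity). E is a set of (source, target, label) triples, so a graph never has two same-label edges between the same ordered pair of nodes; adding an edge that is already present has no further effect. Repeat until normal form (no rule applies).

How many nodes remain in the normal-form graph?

[0] host  ⇒  8 nodes, 3 edges  {0-p->0 2-p->2 3-p->0}
[1] R0 @ {0↦0, 1↦4}  ⇒  7 nodes, 2 edges  {2-p->2 3-p->0}
[2] R3 @ {0↦1, 1↦5, 2↦2}  ⇒  6 nodes, 1 edges  {3-p->0}
halt: no rule applies after step 2
NF nodes: {0:D, 1:C, 2:B, 3:C, 6:C, 7:C}

Answer: 6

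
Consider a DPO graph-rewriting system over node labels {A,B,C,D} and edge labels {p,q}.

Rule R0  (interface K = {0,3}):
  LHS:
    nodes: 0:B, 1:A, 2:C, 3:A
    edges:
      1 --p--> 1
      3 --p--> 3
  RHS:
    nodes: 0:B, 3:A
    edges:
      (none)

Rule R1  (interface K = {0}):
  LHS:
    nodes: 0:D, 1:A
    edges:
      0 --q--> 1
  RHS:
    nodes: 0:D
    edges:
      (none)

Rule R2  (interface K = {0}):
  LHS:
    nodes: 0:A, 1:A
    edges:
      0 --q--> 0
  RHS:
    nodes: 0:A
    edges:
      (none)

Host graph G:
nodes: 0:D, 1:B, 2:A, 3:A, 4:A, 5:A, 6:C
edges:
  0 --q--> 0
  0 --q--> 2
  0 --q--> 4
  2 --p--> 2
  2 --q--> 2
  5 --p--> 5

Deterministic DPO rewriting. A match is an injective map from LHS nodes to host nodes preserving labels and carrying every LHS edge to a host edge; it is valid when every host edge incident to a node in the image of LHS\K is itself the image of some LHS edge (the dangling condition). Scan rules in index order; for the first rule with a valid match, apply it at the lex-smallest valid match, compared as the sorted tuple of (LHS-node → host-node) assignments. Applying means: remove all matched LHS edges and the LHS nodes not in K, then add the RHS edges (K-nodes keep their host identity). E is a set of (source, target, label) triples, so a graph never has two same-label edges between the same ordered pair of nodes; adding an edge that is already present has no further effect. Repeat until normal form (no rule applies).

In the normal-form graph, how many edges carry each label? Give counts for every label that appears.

start.  V:7 E:6  edges: 0-q->0 0-q->2 0-q->4 2-p->2 2-q->2 5-p->5
1. fire R0 via {0↦1, 1↦5, 2↦6, 3↦2}  →  V:5 E:4  edges: 0-q->0 0-q->2 0-q->4 2-q->2
2. fire R1 via {0↦0, 1↦4}  →  V:4 E:3  edges: 0-q->0 0-q->2 2-q->2
3. fire R2 via {0↦2, 1↦3}  →  V:3 E:2  edges: 0-q->0 0-q->2
4. fire R1 via {0↦0, 1↦2}  →  V:2 E:1  edges: 0-q->0
final graph: no rule applies after step 4
NF edges: [(0, 0, 'q')]

Answer: q:1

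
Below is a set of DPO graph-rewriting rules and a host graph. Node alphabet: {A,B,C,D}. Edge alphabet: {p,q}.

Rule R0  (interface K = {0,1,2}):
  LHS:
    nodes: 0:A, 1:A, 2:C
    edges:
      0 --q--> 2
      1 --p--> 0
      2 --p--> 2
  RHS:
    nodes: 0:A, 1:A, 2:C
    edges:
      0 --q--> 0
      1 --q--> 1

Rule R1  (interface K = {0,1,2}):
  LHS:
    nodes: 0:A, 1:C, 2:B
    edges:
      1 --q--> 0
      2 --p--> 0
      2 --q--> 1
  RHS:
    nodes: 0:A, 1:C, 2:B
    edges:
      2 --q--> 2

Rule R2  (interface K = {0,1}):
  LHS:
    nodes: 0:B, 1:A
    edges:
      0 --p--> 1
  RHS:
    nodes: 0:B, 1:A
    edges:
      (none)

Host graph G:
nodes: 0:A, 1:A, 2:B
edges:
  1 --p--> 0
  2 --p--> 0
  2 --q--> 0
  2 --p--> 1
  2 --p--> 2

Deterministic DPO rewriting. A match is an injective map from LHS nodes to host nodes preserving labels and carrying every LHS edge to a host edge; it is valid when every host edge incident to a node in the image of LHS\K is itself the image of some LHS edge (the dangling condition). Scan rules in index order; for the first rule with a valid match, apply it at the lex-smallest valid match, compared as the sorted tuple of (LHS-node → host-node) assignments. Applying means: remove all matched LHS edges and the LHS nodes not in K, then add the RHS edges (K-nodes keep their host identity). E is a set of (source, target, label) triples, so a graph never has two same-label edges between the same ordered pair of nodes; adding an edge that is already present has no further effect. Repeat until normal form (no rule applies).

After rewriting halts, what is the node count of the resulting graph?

Answer: 3

Steps:
initial: |V|=3 |E|=5  E = 1-p->0 2-p->0 2-q->0 2-p->1 2-p->2
step 1: apply R2 at {0↦2, 1↦0}  → |V|=3 |E|=4  E = 1-p->0 2-q->0 2-p->1 2-p->2
step 2: apply R2 at {0↦2, 1↦1}  → |V|=3 |E|=3  E = 1-p->0 2-q->0 2-p->2
final graph: no rule applies after step 2
NF nodes: {0:A, 1:A, 2:B}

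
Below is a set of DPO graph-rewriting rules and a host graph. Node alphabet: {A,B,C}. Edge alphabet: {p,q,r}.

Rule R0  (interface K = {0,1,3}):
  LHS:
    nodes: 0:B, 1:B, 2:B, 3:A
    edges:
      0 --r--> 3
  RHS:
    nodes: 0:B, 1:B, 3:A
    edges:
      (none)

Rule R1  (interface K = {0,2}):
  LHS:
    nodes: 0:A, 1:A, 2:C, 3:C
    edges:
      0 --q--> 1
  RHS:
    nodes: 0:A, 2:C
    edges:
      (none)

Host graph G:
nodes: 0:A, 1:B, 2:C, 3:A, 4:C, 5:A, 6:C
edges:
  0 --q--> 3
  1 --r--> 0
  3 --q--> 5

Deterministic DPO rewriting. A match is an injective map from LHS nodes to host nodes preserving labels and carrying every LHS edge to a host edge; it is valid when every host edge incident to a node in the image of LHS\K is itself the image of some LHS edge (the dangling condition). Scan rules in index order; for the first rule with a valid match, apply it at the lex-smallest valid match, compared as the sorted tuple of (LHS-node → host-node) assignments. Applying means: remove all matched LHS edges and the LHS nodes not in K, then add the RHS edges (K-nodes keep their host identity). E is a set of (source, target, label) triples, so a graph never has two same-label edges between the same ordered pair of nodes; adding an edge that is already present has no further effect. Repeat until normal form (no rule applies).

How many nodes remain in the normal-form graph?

Answer: 3

Steps:
[0] host  ⇒  7 nodes, 3 edges  {0-q->3 1-r->0 3-q->5}
[1] R1 @ {0↦3, 1↦5, 2↦2, 3↦4}  ⇒  5 nodes, 2 edges  {0-q->3 1-r->0}
[2] R1 @ {0↦0, 1↦3, 2↦2, 3↦6}  ⇒  3 nodes, 1 edges  {1-r->0}
normal form: no rule applies after step 2
NF nodes: {0:A, 1:B, 2:C}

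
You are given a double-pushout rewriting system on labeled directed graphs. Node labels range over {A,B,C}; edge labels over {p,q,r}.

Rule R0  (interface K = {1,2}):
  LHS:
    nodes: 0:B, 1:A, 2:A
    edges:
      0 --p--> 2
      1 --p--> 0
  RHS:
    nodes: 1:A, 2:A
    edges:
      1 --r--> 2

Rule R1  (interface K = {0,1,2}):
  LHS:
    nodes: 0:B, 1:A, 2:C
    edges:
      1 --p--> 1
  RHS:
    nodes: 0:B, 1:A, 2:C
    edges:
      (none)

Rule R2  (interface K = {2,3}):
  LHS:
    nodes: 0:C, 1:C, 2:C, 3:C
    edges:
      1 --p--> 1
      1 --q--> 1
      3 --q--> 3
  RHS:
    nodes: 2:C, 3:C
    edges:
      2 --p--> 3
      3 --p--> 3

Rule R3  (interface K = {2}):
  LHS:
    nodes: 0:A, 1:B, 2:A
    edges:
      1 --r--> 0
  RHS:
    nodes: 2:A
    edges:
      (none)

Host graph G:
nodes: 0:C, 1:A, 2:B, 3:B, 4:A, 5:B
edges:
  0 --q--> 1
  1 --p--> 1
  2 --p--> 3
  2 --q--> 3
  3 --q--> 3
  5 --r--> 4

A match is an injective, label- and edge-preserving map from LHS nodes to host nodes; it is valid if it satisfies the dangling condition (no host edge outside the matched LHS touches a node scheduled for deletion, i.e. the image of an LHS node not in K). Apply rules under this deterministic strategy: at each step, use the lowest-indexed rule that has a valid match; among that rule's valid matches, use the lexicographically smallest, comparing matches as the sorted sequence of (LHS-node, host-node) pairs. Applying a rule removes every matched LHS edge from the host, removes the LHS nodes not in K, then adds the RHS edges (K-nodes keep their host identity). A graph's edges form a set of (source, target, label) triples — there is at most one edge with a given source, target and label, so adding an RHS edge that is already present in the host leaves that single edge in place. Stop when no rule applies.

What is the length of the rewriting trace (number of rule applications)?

[0] host  ⇒  6 nodes, 6 edges  {0-q->1 1-p->1 2-p->3 2-q->3 3-q->3 5-r->4}
[1] R1 @ {0↦2, 1↦1, 2↦0}  ⇒  6 nodes, 5 edges  {0-q->1 2-p->3 2-q->3 3-q->3 5-r->4}
[2] R3 @ {0↦4, 1↦5, 2↦1}  ⇒  4 nodes, 4 edges  {0-q->1 2-p->3 2-q->3 3-q->3}
halt: no rule applies after step 2

Answer: 2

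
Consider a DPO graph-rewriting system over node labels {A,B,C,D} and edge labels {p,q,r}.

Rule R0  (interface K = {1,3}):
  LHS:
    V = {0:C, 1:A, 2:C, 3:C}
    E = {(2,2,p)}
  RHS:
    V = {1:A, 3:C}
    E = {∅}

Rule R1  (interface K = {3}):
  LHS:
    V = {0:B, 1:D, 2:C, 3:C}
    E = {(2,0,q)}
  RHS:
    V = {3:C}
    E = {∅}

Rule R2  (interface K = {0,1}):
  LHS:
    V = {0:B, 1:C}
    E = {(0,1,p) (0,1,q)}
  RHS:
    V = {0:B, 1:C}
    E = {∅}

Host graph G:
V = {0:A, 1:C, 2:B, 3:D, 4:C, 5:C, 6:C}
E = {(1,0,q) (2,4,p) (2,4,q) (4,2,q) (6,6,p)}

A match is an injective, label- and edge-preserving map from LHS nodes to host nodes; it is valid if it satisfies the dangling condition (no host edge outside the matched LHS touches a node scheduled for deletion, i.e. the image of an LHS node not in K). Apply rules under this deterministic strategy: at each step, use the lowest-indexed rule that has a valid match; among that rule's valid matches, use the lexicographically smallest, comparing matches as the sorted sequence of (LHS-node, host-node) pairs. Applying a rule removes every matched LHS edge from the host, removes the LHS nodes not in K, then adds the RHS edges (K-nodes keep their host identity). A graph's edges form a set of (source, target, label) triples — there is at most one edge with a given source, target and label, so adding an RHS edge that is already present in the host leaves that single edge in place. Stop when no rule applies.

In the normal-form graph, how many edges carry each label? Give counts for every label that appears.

[0] host  ⇒  7 nodes, 5 edges  {1-q->0 2-p->4 2-q->4 4-q->2 6-p->6}
[1] R0 @ {0↦5, 1↦0, 2↦6, 3↦1}  ⇒  5 nodes, 4 edges  {1-q->0 2-p->4 2-q->4 4-q->2}
[2] R2 @ {0↦2, 1↦4}  ⇒  5 nodes, 2 edges  {1-q->0 4-q->2}
[3] R1 @ {0↦2, 1↦3, 2↦4, 3↦1}  ⇒  2 nodes, 1 edges  {1-q->0}
normal form: no rule applies after step 3
NF edges: [(1, 0, 'q')]

Answer: q:1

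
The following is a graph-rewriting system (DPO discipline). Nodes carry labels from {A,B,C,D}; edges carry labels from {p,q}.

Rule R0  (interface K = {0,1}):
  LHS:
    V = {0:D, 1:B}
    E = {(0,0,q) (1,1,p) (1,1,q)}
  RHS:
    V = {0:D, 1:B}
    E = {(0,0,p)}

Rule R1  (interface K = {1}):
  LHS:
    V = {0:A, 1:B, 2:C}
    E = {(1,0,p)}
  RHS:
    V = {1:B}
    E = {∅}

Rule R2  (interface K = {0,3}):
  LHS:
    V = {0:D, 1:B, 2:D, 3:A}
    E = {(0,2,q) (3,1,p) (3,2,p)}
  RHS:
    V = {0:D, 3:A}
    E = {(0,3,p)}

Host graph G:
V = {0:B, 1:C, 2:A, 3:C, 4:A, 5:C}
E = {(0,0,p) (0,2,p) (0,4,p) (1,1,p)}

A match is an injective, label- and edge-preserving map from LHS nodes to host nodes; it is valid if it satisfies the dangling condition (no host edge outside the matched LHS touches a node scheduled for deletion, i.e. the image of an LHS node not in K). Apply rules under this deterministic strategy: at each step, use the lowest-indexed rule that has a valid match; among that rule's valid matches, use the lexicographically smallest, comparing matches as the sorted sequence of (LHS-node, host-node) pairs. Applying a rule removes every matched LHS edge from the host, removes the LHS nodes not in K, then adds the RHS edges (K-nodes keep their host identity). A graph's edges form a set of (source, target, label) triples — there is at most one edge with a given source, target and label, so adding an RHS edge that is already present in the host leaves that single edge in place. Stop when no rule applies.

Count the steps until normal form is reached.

Answer: 2

Rewrite trace:
[0] host  ⇒  6 nodes, 4 edges  {0-p->0 0-p->2 0-p->4 1-p->1}
[1] R1 @ {0↦2, 1↦0, 2↦3}  ⇒  4 nodes, 3 edges  {0-p->0 0-p->4 1-p->1}
[2] R1 @ {0↦4, 1↦0, 2↦5}  ⇒  2 nodes, 2 edges  {0-p->0 1-p->1}
normal form: no rule applies after step 2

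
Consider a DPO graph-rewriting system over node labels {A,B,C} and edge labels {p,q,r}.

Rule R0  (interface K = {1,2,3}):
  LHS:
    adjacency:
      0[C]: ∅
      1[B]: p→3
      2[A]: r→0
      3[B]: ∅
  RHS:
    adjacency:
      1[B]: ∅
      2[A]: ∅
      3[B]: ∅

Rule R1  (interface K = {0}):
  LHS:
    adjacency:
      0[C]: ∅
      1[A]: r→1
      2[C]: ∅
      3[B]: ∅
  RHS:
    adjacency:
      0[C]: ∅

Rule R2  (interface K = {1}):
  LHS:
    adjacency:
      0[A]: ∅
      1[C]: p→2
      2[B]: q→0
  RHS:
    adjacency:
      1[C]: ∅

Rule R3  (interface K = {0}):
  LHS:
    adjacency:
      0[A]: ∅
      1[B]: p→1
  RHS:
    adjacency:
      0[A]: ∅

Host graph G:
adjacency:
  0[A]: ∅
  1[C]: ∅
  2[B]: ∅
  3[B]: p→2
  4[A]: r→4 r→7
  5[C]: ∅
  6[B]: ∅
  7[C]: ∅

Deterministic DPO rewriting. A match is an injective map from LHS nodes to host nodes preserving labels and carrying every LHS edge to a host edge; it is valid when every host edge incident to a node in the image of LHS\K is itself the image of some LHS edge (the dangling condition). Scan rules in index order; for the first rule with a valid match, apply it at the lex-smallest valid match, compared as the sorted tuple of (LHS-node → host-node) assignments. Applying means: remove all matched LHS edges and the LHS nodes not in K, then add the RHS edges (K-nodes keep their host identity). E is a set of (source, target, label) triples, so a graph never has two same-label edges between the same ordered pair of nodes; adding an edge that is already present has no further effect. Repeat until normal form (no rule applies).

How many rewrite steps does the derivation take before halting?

Answer: 2

Rewrite trace:
start.  V:8 E:3  edges: 3-p->2 4-r->4 4-r->7
1. fire R0 via {0↦7, 1↦3, 2↦4, 3↦2}  →  V:7 E:1  edges: 4-r->4
2. fire R1 via {0↦1, 1↦4, 2↦5, 3↦2}  →  V:4 E:0  edges: ∅
normal form: no rule applies after step 2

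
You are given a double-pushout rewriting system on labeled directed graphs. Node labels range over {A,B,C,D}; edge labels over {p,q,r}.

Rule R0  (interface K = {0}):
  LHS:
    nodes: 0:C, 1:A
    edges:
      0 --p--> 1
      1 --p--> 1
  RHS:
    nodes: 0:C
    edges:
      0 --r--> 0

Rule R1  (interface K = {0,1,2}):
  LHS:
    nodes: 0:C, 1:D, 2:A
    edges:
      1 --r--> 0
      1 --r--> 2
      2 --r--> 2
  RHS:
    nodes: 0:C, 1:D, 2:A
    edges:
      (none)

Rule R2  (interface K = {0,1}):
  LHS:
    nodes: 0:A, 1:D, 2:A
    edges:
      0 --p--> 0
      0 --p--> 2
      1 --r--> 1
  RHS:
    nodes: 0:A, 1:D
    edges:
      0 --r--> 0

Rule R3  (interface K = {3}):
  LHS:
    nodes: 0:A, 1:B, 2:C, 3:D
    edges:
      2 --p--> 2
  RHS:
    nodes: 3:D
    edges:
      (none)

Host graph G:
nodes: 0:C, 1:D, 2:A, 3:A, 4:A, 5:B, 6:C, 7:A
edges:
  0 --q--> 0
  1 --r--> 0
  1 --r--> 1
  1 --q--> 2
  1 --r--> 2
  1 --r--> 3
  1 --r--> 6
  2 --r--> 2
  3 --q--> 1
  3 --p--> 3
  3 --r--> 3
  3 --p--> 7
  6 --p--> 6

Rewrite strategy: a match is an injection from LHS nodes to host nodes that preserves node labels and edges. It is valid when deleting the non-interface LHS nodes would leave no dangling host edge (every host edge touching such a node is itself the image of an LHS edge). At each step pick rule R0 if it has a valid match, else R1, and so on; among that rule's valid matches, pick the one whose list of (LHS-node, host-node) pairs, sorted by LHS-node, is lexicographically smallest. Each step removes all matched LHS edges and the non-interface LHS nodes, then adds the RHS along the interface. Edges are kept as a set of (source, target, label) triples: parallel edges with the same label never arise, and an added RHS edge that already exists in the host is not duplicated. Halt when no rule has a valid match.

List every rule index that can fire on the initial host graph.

R0: no valid match — LHS pattern not found
R1: 4 valid matches — {0↦0, 1↦1, 2↦2}, {0↦0, 1↦1, 2↦3}, {0↦6, 1↦1, 2↦2} (+1 more)
R2: 1 valid match — {0↦3, 1↦1, 2↦7}
R3: no valid match — 4 raw matches, all fail dangling condition

Answer: [R1,R2]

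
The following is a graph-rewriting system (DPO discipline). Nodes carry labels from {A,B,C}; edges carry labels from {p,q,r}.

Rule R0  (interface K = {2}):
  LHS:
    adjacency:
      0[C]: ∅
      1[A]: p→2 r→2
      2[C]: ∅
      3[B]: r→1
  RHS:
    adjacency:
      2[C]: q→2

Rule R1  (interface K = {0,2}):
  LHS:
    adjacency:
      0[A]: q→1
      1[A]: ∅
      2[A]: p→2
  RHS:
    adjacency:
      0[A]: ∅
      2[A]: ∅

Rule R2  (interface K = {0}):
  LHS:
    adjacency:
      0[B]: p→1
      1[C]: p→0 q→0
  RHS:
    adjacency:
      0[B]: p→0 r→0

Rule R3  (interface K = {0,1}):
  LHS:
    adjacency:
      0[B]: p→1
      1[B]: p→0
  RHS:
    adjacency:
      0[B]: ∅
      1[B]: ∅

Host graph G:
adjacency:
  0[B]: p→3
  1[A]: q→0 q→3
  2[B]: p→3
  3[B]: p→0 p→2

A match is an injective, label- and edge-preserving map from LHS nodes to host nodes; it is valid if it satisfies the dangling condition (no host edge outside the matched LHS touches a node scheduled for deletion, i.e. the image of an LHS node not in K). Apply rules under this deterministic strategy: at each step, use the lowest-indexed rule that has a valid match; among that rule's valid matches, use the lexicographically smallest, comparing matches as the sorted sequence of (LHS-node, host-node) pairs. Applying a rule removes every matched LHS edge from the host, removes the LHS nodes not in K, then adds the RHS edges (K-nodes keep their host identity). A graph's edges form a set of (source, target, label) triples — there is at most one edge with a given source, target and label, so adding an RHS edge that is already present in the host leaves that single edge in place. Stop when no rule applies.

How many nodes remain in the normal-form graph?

Answer: 4

Derivation:
initial: |V|=4 |E|=6  E = 0-p->3 1-q->0 1-q->3 2-p->3 3-p->0 3-p->2
step 1: apply R3 at {0↦0, 1↦3}  → |V|=4 |E|=4  E = 1-q->0 1-q->3 2-p->3 3-p->2
step 2: apply R3 at {0↦2, 1↦3}  → |V|=4 |E|=2  E = 1-q->0 1-q->3
halt: no rule applies after step 2
NF nodes: {0:B, 1:A, 2:B, 3:B}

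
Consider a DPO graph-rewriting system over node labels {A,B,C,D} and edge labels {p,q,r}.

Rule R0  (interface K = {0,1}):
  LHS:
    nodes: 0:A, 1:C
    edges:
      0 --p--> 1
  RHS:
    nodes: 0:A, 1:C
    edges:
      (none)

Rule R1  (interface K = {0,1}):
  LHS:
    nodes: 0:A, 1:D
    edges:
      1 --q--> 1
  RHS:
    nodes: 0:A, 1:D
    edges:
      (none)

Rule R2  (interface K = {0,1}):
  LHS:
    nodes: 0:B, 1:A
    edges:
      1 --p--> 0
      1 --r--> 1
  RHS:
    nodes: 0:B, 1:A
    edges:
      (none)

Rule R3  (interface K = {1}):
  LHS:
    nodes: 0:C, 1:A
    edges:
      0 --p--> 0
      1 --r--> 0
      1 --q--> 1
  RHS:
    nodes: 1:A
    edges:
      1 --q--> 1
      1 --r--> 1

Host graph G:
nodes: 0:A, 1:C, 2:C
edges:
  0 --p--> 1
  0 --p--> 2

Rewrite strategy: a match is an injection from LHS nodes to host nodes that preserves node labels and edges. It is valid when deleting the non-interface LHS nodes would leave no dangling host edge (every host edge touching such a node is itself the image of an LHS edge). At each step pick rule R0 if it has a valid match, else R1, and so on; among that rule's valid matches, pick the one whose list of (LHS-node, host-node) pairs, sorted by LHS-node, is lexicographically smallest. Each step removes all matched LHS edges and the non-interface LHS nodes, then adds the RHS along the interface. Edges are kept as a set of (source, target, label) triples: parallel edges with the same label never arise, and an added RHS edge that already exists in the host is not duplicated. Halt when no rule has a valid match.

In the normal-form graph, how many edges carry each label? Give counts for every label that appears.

initial: |V|=3 |E|=2  E = 0-p->1 0-p->2
step 1: apply R0 at {0↦0, 1↦1}  → |V|=3 |E|=1  E = 0-p->2
step 2: apply R0 at {0↦0, 1↦2}  → |V|=3 |E|=0  E = ∅
normal form: no rule applies after step 2
NF edges: []

Answer: (no edges)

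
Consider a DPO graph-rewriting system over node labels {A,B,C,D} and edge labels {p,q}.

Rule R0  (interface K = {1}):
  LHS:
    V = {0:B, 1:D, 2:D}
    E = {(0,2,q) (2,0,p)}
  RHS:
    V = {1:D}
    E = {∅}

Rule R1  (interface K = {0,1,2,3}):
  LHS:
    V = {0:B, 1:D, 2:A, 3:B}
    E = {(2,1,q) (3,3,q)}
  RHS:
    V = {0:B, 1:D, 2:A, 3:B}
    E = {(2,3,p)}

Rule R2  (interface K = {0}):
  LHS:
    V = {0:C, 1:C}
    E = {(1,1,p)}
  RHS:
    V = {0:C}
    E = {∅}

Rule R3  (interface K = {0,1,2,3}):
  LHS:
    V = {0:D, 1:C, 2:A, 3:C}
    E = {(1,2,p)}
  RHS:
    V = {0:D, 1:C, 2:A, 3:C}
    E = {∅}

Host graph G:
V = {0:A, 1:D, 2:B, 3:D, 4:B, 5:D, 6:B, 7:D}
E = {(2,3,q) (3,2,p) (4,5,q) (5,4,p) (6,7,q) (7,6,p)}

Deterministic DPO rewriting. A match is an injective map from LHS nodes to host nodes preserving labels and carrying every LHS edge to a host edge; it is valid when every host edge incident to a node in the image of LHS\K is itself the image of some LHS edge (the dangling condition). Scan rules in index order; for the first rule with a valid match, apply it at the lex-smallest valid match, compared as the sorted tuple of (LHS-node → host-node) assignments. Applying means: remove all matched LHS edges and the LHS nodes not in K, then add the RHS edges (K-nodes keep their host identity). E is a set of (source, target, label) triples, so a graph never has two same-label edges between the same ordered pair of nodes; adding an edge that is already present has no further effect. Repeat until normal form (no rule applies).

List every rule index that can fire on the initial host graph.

Answer: [R0]

Steps:
R0: 9 valid matches — {0↦2, 1↦1, 2↦3}, {0↦2, 1↦5, 2↦3}, {0↦2, 1↦7, 2↦3} (+6 more)
R1: no valid match — LHS pattern not found
R2: no valid match — LHS pattern not found
R3: no valid match — LHS pattern not found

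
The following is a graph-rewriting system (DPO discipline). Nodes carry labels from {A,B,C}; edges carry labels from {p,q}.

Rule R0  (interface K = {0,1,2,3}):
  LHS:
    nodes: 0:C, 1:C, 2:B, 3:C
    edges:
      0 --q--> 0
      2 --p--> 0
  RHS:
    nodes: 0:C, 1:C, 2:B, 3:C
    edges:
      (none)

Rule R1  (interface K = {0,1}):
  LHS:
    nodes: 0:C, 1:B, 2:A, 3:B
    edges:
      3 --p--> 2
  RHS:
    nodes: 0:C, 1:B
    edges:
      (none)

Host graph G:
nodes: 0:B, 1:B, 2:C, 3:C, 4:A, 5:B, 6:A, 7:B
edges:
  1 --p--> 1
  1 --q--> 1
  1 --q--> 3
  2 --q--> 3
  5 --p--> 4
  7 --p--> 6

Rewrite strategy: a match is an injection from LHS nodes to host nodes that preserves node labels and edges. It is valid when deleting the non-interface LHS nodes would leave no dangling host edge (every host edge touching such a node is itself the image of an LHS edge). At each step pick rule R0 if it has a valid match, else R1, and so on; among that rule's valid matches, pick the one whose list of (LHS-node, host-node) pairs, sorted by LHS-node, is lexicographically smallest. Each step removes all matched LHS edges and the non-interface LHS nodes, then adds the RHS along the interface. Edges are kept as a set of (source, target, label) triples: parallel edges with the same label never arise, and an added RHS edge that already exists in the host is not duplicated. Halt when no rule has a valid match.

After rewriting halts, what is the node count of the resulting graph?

Answer: 4

Steps:
initial: |V|=8 |E|=6  E = 1-p->1 1-q->1 1-q->3 2-q->3 5-p->4 7-p->6
step 1: apply R1 at {0↦2, 1↦0, 2↦4, 3↦5}  → |V|=6 |E|=5  E = 1-p->1 1-q->1 1-q->3 2-q->3 7-p->6
step 2: apply R1 at {0↦2, 1↦0, 2↦6, 3↦7}  → |V|=4 |E|=4  E = 1-p->1 1-q->1 1-q->3 2-q->3
final graph: no rule applies after step 2
NF nodes: {0:B, 1:B, 2:C, 3:C}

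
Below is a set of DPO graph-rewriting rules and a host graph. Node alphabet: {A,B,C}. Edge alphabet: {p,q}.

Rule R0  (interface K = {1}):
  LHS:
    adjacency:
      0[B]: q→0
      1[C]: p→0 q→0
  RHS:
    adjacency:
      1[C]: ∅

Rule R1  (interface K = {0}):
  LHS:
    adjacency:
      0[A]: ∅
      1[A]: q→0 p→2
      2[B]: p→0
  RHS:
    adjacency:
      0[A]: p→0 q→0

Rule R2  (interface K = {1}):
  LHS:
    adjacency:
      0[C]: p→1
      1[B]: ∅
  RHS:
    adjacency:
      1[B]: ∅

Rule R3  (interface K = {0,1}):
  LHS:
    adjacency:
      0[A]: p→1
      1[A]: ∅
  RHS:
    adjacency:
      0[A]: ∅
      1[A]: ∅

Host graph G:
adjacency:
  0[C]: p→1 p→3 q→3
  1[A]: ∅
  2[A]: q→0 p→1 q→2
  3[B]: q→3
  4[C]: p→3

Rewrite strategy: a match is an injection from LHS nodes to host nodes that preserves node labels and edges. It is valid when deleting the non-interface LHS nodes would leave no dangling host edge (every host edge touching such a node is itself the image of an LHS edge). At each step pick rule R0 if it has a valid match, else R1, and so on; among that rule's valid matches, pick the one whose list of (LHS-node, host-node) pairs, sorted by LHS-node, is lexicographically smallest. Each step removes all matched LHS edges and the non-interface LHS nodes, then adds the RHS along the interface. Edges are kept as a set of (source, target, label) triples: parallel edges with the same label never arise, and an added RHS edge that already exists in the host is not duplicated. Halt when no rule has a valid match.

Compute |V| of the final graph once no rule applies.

[0] host  ⇒  5 nodes, 8 edges  {0-p->1 0-p->3 0-q->3 2-q->0 2-p->1 2-q->2 3-q->3 4-p->3}
[1] R2 @ {0↦4, 1↦3}  ⇒  4 nodes, 7 edges  {0-p->1 0-p->3 0-q->3 2-q->0 2-p->1 2-q->2 3-q->3}
[2] R0 @ {0↦3, 1↦0}  ⇒  3 nodes, 4 edges  {0-p->1 2-q->0 2-p->1 2-q->2}
[3] R3 @ {0↦2, 1↦1}  ⇒  3 nodes, 3 edges  {0-p->1 2-q->0 2-q->2}
final graph: no rule applies after step 3
NF nodes: {0:C, 1:A, 2:A}

Answer: 3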